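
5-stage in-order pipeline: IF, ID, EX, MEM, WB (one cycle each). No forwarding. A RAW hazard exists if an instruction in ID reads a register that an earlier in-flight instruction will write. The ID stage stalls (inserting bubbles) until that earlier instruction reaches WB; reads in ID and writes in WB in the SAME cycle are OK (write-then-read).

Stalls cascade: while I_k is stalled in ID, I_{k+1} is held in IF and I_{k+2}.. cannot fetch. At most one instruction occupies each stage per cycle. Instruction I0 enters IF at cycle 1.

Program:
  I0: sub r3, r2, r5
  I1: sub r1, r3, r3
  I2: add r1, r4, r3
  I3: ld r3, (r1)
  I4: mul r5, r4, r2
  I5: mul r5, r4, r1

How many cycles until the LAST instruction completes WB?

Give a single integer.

I0 sub r3 <- r2,r5: IF@1 ID@2 stall=0 (-) EX@3 MEM@4 WB@5
I1 sub r1 <- r3,r3: IF@2 ID@3 stall=2 (RAW on I0.r3 (WB@5)) EX@6 MEM@7 WB@8
I2 add r1 <- r4,r3: IF@3 ID@6 stall=0 (-) EX@7 MEM@8 WB@9
I3 ld r3 <- r1: IF@6 ID@7 stall=2 (RAW on I2.r1 (WB@9)) EX@10 MEM@11 WB@12
I4 mul r5 <- r4,r2: IF@7 ID@10 stall=0 (-) EX@11 MEM@12 WB@13
I5 mul r5 <- r4,r1: IF@10 ID@11 stall=0 (-) EX@12 MEM@13 WB@14

Answer: 14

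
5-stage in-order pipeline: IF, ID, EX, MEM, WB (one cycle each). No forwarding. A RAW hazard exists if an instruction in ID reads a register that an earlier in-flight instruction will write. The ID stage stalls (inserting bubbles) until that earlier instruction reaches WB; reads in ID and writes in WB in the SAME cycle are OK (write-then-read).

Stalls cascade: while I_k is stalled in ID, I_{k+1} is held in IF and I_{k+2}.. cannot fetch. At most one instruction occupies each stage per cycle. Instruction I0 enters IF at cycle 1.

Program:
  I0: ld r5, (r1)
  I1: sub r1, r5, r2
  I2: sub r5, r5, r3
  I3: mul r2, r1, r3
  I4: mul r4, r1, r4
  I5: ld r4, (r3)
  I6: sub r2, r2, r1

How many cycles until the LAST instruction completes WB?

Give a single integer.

Answer: 14

Derivation:
I0 ld r5 <- r1: IF@1 ID@2 stall=0 (-) EX@3 MEM@4 WB@5
I1 sub r1 <- r5,r2: IF@2 ID@3 stall=2 (RAW on I0.r5 (WB@5)) EX@6 MEM@7 WB@8
I2 sub r5 <- r5,r3: IF@3 ID@6 stall=0 (-) EX@7 MEM@8 WB@9
I3 mul r2 <- r1,r3: IF@6 ID@7 stall=1 (RAW on I1.r1 (WB@8)) EX@9 MEM@10 WB@11
I4 mul r4 <- r1,r4: IF@7 ID@9 stall=0 (-) EX@10 MEM@11 WB@12
I5 ld r4 <- r3: IF@9 ID@10 stall=0 (-) EX@11 MEM@12 WB@13
I6 sub r2 <- r2,r1: IF@10 ID@11 stall=0 (-) EX@12 MEM@13 WB@14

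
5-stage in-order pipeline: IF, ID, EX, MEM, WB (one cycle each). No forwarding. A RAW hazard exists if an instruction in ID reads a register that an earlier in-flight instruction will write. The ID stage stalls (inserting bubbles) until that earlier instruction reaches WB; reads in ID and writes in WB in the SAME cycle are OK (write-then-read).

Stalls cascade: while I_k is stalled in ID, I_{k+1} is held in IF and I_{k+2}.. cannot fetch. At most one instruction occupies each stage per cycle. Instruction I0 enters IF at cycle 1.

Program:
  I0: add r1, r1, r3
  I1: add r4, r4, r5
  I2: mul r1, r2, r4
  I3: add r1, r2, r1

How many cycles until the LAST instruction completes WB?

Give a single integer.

I0 add r1 <- r1,r3: IF@1 ID@2 stall=0 (-) EX@3 MEM@4 WB@5
I1 add r4 <- r4,r5: IF@2 ID@3 stall=0 (-) EX@4 MEM@5 WB@6
I2 mul r1 <- r2,r4: IF@3 ID@4 stall=2 (RAW on I1.r4 (WB@6)) EX@7 MEM@8 WB@9
I3 add r1 <- r2,r1: IF@4 ID@7 stall=2 (RAW on I2.r1 (WB@9)) EX@10 MEM@11 WB@12

Answer: 12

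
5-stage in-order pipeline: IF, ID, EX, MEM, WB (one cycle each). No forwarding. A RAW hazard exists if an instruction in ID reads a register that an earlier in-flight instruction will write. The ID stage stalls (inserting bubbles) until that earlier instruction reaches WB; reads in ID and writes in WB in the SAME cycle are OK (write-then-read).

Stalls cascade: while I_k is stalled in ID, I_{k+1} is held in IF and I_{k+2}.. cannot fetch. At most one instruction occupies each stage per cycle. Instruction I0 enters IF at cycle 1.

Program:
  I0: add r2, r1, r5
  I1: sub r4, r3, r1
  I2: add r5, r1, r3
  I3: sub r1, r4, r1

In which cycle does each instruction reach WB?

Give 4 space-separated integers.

I0 add r2 <- r1,r5: IF@1 ID@2 stall=0 (-) EX@3 MEM@4 WB@5
I1 sub r4 <- r3,r1: IF@2 ID@3 stall=0 (-) EX@4 MEM@5 WB@6
I2 add r5 <- r1,r3: IF@3 ID@4 stall=0 (-) EX@5 MEM@6 WB@7
I3 sub r1 <- r4,r1: IF@4 ID@5 stall=1 (RAW on I1.r4 (WB@6)) EX@7 MEM@8 WB@9

Answer: 5 6 7 9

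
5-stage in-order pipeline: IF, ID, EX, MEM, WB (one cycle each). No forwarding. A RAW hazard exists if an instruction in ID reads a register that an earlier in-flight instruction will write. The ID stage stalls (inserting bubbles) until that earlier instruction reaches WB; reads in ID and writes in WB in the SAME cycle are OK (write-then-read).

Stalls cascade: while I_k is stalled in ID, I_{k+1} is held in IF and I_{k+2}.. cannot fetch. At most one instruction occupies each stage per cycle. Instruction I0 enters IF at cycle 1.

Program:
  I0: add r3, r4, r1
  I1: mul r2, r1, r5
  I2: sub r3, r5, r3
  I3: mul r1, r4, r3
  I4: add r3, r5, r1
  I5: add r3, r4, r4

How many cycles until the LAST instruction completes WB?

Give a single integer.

Answer: 15

Derivation:
I0 add r3 <- r4,r1: IF@1 ID@2 stall=0 (-) EX@3 MEM@4 WB@5
I1 mul r2 <- r1,r5: IF@2 ID@3 stall=0 (-) EX@4 MEM@5 WB@6
I2 sub r3 <- r5,r3: IF@3 ID@4 stall=1 (RAW on I0.r3 (WB@5)) EX@6 MEM@7 WB@8
I3 mul r1 <- r4,r3: IF@4 ID@6 stall=2 (RAW on I2.r3 (WB@8)) EX@9 MEM@10 WB@11
I4 add r3 <- r5,r1: IF@6 ID@9 stall=2 (RAW on I3.r1 (WB@11)) EX@12 MEM@13 WB@14
I5 add r3 <- r4,r4: IF@9 ID@12 stall=0 (-) EX@13 MEM@14 WB@15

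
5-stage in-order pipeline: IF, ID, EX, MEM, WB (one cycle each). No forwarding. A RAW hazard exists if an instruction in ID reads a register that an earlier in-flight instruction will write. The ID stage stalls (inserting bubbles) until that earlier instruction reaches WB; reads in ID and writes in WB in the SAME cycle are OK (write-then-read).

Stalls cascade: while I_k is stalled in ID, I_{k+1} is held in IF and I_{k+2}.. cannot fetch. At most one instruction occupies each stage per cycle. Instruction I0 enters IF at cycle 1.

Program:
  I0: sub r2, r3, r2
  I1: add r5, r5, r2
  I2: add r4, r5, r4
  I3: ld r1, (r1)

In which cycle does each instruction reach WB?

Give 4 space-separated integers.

Answer: 5 8 11 12

Derivation:
I0 sub r2 <- r3,r2: IF@1 ID@2 stall=0 (-) EX@3 MEM@4 WB@5
I1 add r5 <- r5,r2: IF@2 ID@3 stall=2 (RAW on I0.r2 (WB@5)) EX@6 MEM@7 WB@8
I2 add r4 <- r5,r4: IF@3 ID@6 stall=2 (RAW on I1.r5 (WB@8)) EX@9 MEM@10 WB@11
I3 ld r1 <- r1: IF@6 ID@9 stall=0 (-) EX@10 MEM@11 WB@12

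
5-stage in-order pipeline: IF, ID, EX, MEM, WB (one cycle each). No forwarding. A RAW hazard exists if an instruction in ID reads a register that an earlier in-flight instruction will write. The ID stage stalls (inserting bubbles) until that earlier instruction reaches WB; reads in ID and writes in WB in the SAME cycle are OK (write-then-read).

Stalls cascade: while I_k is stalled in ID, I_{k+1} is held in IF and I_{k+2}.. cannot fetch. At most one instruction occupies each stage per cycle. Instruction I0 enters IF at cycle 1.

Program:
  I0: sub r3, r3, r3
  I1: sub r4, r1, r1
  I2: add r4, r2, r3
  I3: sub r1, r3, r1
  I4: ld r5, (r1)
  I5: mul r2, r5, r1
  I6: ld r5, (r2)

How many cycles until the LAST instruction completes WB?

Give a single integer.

I0 sub r3 <- r3,r3: IF@1 ID@2 stall=0 (-) EX@3 MEM@4 WB@5
I1 sub r4 <- r1,r1: IF@2 ID@3 stall=0 (-) EX@4 MEM@5 WB@6
I2 add r4 <- r2,r3: IF@3 ID@4 stall=1 (RAW on I0.r3 (WB@5)) EX@6 MEM@7 WB@8
I3 sub r1 <- r3,r1: IF@4 ID@6 stall=0 (-) EX@7 MEM@8 WB@9
I4 ld r5 <- r1: IF@6 ID@7 stall=2 (RAW on I3.r1 (WB@9)) EX@10 MEM@11 WB@12
I5 mul r2 <- r5,r1: IF@7 ID@10 stall=2 (RAW on I4.r5 (WB@12)) EX@13 MEM@14 WB@15
I6 ld r5 <- r2: IF@10 ID@13 stall=2 (RAW on I5.r2 (WB@15)) EX@16 MEM@17 WB@18

Answer: 18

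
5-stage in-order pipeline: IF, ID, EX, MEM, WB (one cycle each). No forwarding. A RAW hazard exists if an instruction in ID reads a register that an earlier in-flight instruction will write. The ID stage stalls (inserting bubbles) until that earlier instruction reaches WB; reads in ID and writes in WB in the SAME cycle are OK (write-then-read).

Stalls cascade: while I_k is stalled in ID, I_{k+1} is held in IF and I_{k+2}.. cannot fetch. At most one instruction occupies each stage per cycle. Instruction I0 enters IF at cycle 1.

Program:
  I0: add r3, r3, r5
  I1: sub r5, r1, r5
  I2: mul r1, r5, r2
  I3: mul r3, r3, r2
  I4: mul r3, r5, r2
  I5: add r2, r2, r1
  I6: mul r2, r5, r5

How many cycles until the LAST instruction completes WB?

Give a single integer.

I0 add r3 <- r3,r5: IF@1 ID@2 stall=0 (-) EX@3 MEM@4 WB@5
I1 sub r5 <- r1,r5: IF@2 ID@3 stall=0 (-) EX@4 MEM@5 WB@6
I2 mul r1 <- r5,r2: IF@3 ID@4 stall=2 (RAW on I1.r5 (WB@6)) EX@7 MEM@8 WB@9
I3 mul r3 <- r3,r2: IF@4 ID@7 stall=0 (-) EX@8 MEM@9 WB@10
I4 mul r3 <- r5,r2: IF@7 ID@8 stall=0 (-) EX@9 MEM@10 WB@11
I5 add r2 <- r2,r1: IF@8 ID@9 stall=0 (-) EX@10 MEM@11 WB@12
I6 mul r2 <- r5,r5: IF@9 ID@10 stall=0 (-) EX@11 MEM@12 WB@13

Answer: 13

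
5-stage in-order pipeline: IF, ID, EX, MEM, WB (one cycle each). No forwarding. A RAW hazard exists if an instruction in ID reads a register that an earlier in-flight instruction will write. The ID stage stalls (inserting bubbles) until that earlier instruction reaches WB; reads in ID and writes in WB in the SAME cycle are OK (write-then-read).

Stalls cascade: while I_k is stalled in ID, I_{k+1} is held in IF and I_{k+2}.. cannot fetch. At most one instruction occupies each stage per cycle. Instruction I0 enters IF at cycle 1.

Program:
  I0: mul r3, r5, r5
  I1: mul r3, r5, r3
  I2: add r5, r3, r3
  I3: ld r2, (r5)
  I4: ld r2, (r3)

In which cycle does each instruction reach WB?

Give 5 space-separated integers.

Answer: 5 8 11 14 15

Derivation:
I0 mul r3 <- r5,r5: IF@1 ID@2 stall=0 (-) EX@3 MEM@4 WB@5
I1 mul r3 <- r5,r3: IF@2 ID@3 stall=2 (RAW on I0.r3 (WB@5)) EX@6 MEM@7 WB@8
I2 add r5 <- r3,r3: IF@3 ID@6 stall=2 (RAW on I1.r3 (WB@8)) EX@9 MEM@10 WB@11
I3 ld r2 <- r5: IF@6 ID@9 stall=2 (RAW on I2.r5 (WB@11)) EX@12 MEM@13 WB@14
I4 ld r2 <- r3: IF@9 ID@12 stall=0 (-) EX@13 MEM@14 WB@15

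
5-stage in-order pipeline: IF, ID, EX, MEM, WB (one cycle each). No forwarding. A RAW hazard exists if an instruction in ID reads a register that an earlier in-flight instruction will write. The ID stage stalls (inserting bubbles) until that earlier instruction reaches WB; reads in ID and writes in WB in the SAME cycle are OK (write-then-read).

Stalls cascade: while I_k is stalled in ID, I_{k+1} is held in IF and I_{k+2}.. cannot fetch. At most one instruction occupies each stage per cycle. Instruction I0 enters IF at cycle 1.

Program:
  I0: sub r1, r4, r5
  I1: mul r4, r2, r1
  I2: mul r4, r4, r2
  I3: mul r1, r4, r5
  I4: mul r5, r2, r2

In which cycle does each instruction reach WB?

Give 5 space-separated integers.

I0 sub r1 <- r4,r5: IF@1 ID@2 stall=0 (-) EX@3 MEM@4 WB@5
I1 mul r4 <- r2,r1: IF@2 ID@3 stall=2 (RAW on I0.r1 (WB@5)) EX@6 MEM@7 WB@8
I2 mul r4 <- r4,r2: IF@3 ID@6 stall=2 (RAW on I1.r4 (WB@8)) EX@9 MEM@10 WB@11
I3 mul r1 <- r4,r5: IF@6 ID@9 stall=2 (RAW on I2.r4 (WB@11)) EX@12 MEM@13 WB@14
I4 mul r5 <- r2,r2: IF@9 ID@12 stall=0 (-) EX@13 MEM@14 WB@15

Answer: 5 8 11 14 15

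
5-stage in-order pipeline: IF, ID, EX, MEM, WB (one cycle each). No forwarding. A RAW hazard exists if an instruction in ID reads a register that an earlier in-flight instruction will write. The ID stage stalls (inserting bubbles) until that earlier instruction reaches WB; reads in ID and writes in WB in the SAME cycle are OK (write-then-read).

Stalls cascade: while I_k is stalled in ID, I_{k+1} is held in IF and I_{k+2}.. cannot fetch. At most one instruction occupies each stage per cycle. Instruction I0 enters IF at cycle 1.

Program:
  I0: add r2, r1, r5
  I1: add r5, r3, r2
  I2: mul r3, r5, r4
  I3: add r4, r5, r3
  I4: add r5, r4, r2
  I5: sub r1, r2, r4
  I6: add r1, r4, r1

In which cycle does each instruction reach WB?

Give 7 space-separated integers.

Answer: 5 8 11 14 17 18 21

Derivation:
I0 add r2 <- r1,r5: IF@1 ID@2 stall=0 (-) EX@3 MEM@4 WB@5
I1 add r5 <- r3,r2: IF@2 ID@3 stall=2 (RAW on I0.r2 (WB@5)) EX@6 MEM@7 WB@8
I2 mul r3 <- r5,r4: IF@3 ID@6 stall=2 (RAW on I1.r5 (WB@8)) EX@9 MEM@10 WB@11
I3 add r4 <- r5,r3: IF@6 ID@9 stall=2 (RAW on I2.r3 (WB@11)) EX@12 MEM@13 WB@14
I4 add r5 <- r4,r2: IF@9 ID@12 stall=2 (RAW on I3.r4 (WB@14)) EX@15 MEM@16 WB@17
I5 sub r1 <- r2,r4: IF@12 ID@15 stall=0 (-) EX@16 MEM@17 WB@18
I6 add r1 <- r4,r1: IF@15 ID@16 stall=2 (RAW on I5.r1 (WB@18)) EX@19 MEM@20 WB@21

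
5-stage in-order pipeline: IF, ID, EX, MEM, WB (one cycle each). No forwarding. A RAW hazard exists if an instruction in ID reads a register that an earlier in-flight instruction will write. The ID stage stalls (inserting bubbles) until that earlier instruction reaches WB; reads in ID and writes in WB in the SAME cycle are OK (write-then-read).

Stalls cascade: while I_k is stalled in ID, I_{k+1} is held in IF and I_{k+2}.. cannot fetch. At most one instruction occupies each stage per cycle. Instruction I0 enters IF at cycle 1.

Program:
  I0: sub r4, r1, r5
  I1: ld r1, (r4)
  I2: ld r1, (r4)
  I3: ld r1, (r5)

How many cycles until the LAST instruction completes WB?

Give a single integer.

I0 sub r4 <- r1,r5: IF@1 ID@2 stall=0 (-) EX@3 MEM@4 WB@5
I1 ld r1 <- r4: IF@2 ID@3 stall=2 (RAW on I0.r4 (WB@5)) EX@6 MEM@7 WB@8
I2 ld r1 <- r4: IF@3 ID@6 stall=0 (-) EX@7 MEM@8 WB@9
I3 ld r1 <- r5: IF@6 ID@7 stall=0 (-) EX@8 MEM@9 WB@10

Answer: 10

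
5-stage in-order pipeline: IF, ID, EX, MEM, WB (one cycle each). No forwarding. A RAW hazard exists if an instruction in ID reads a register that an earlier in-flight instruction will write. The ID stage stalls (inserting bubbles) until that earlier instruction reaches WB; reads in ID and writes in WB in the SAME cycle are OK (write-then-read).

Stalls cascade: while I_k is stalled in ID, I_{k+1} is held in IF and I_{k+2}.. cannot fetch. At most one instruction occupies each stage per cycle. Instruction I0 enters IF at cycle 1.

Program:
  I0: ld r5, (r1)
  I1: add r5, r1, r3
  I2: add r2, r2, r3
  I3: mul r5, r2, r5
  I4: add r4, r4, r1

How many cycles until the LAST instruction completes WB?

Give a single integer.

I0 ld r5 <- r1: IF@1 ID@2 stall=0 (-) EX@3 MEM@4 WB@5
I1 add r5 <- r1,r3: IF@2 ID@3 stall=0 (-) EX@4 MEM@5 WB@6
I2 add r2 <- r2,r3: IF@3 ID@4 stall=0 (-) EX@5 MEM@6 WB@7
I3 mul r5 <- r2,r5: IF@4 ID@5 stall=2 (RAW on I2.r2 (WB@7)) EX@8 MEM@9 WB@10
I4 add r4 <- r4,r1: IF@5 ID@8 stall=0 (-) EX@9 MEM@10 WB@11

Answer: 11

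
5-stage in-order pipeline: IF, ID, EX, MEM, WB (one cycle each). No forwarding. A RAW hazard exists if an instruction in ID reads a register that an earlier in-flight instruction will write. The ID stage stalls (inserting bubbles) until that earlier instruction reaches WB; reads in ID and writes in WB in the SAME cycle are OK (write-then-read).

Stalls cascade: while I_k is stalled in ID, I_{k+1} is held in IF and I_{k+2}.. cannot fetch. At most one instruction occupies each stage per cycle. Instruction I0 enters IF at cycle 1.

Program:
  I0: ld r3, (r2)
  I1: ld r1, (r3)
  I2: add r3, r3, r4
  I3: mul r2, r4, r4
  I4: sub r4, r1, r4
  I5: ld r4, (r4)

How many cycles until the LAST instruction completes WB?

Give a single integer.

Answer: 14

Derivation:
I0 ld r3 <- r2: IF@1 ID@2 stall=0 (-) EX@3 MEM@4 WB@5
I1 ld r1 <- r3: IF@2 ID@3 stall=2 (RAW on I0.r3 (WB@5)) EX@6 MEM@7 WB@8
I2 add r3 <- r3,r4: IF@3 ID@6 stall=0 (-) EX@7 MEM@8 WB@9
I3 mul r2 <- r4,r4: IF@6 ID@7 stall=0 (-) EX@8 MEM@9 WB@10
I4 sub r4 <- r1,r4: IF@7 ID@8 stall=0 (-) EX@9 MEM@10 WB@11
I5 ld r4 <- r4: IF@8 ID@9 stall=2 (RAW on I4.r4 (WB@11)) EX@12 MEM@13 WB@14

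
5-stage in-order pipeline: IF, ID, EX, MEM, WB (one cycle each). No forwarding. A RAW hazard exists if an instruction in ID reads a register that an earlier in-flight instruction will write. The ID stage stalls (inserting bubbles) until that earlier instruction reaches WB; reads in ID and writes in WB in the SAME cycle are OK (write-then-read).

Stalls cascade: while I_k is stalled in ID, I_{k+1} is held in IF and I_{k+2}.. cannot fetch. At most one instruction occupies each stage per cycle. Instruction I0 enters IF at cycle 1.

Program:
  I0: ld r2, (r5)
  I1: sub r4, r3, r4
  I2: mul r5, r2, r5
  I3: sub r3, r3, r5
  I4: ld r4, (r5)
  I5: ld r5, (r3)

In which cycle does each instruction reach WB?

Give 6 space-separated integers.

Answer: 5 6 8 11 12 14

Derivation:
I0 ld r2 <- r5: IF@1 ID@2 stall=0 (-) EX@3 MEM@4 WB@5
I1 sub r4 <- r3,r4: IF@2 ID@3 stall=0 (-) EX@4 MEM@5 WB@6
I2 mul r5 <- r2,r5: IF@3 ID@4 stall=1 (RAW on I0.r2 (WB@5)) EX@6 MEM@7 WB@8
I3 sub r3 <- r3,r5: IF@4 ID@6 stall=2 (RAW on I2.r5 (WB@8)) EX@9 MEM@10 WB@11
I4 ld r4 <- r5: IF@6 ID@9 stall=0 (-) EX@10 MEM@11 WB@12
I5 ld r5 <- r3: IF@9 ID@10 stall=1 (RAW on I3.r3 (WB@11)) EX@12 MEM@13 WB@14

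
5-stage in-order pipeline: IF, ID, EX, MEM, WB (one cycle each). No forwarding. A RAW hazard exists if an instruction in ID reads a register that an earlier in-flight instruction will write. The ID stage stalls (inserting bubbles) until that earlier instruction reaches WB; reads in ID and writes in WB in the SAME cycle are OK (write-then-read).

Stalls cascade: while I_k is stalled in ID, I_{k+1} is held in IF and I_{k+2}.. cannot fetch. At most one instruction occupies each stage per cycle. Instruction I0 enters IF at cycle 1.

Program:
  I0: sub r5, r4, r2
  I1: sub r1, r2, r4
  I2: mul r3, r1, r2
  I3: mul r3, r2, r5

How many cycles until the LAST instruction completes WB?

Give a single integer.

I0 sub r5 <- r4,r2: IF@1 ID@2 stall=0 (-) EX@3 MEM@4 WB@5
I1 sub r1 <- r2,r4: IF@2 ID@3 stall=0 (-) EX@4 MEM@5 WB@6
I2 mul r3 <- r1,r2: IF@3 ID@4 stall=2 (RAW on I1.r1 (WB@6)) EX@7 MEM@8 WB@9
I3 mul r3 <- r2,r5: IF@4 ID@7 stall=0 (-) EX@8 MEM@9 WB@10

Answer: 10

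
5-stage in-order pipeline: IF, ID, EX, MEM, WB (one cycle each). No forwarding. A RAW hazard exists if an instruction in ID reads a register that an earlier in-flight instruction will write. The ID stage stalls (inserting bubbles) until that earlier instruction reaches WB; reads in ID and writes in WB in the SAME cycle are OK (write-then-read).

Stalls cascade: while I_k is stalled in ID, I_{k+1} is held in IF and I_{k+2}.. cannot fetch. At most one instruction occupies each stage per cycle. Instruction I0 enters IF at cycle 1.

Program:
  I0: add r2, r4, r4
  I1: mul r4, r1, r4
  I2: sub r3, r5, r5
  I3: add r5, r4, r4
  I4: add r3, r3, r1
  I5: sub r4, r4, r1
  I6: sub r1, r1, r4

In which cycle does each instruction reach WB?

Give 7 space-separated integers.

Answer: 5 6 7 9 10 11 14

Derivation:
I0 add r2 <- r4,r4: IF@1 ID@2 stall=0 (-) EX@3 MEM@4 WB@5
I1 mul r4 <- r1,r4: IF@2 ID@3 stall=0 (-) EX@4 MEM@5 WB@6
I2 sub r3 <- r5,r5: IF@3 ID@4 stall=0 (-) EX@5 MEM@6 WB@7
I3 add r5 <- r4,r4: IF@4 ID@5 stall=1 (RAW on I1.r4 (WB@6)) EX@7 MEM@8 WB@9
I4 add r3 <- r3,r1: IF@5 ID@7 stall=0 (-) EX@8 MEM@9 WB@10
I5 sub r4 <- r4,r1: IF@7 ID@8 stall=0 (-) EX@9 MEM@10 WB@11
I6 sub r1 <- r1,r4: IF@8 ID@9 stall=2 (RAW on I5.r4 (WB@11)) EX@12 MEM@13 WB@14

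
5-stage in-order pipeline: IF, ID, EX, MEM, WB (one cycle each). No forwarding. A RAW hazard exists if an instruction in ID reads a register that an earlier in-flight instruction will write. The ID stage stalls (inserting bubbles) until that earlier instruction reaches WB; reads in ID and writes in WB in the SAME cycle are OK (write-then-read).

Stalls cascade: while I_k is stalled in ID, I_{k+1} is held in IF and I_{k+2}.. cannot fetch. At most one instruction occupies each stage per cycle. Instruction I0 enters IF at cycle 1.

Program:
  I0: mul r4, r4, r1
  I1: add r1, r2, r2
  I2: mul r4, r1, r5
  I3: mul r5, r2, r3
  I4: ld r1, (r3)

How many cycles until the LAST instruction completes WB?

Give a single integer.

I0 mul r4 <- r4,r1: IF@1 ID@2 stall=0 (-) EX@3 MEM@4 WB@5
I1 add r1 <- r2,r2: IF@2 ID@3 stall=0 (-) EX@4 MEM@5 WB@6
I2 mul r4 <- r1,r5: IF@3 ID@4 stall=2 (RAW on I1.r1 (WB@6)) EX@7 MEM@8 WB@9
I3 mul r5 <- r2,r3: IF@4 ID@7 stall=0 (-) EX@8 MEM@9 WB@10
I4 ld r1 <- r3: IF@7 ID@8 stall=0 (-) EX@9 MEM@10 WB@11

Answer: 11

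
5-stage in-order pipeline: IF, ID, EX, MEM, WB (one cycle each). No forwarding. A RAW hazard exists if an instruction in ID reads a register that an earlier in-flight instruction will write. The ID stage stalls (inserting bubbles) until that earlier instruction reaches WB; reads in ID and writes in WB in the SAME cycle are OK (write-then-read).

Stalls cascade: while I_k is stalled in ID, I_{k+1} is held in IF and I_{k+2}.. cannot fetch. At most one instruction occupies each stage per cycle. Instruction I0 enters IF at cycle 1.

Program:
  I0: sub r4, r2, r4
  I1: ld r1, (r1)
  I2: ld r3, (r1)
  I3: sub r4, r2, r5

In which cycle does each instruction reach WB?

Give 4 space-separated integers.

I0 sub r4 <- r2,r4: IF@1 ID@2 stall=0 (-) EX@3 MEM@4 WB@5
I1 ld r1 <- r1: IF@2 ID@3 stall=0 (-) EX@4 MEM@5 WB@6
I2 ld r3 <- r1: IF@3 ID@4 stall=2 (RAW on I1.r1 (WB@6)) EX@7 MEM@8 WB@9
I3 sub r4 <- r2,r5: IF@4 ID@7 stall=0 (-) EX@8 MEM@9 WB@10

Answer: 5 6 9 10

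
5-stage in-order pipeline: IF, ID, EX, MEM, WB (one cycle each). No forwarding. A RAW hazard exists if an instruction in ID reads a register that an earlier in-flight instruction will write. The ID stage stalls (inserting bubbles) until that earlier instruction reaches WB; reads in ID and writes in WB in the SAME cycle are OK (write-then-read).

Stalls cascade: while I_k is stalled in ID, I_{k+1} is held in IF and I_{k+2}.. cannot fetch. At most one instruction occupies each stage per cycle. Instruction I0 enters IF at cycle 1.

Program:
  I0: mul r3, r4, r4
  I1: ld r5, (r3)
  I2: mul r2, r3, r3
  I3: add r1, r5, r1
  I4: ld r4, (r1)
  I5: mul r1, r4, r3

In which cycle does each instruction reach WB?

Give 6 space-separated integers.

I0 mul r3 <- r4,r4: IF@1 ID@2 stall=0 (-) EX@3 MEM@4 WB@5
I1 ld r5 <- r3: IF@2 ID@3 stall=2 (RAW on I0.r3 (WB@5)) EX@6 MEM@7 WB@8
I2 mul r2 <- r3,r3: IF@3 ID@6 stall=0 (-) EX@7 MEM@8 WB@9
I3 add r1 <- r5,r1: IF@6 ID@7 stall=1 (RAW on I1.r5 (WB@8)) EX@9 MEM@10 WB@11
I4 ld r4 <- r1: IF@7 ID@9 stall=2 (RAW on I3.r1 (WB@11)) EX@12 MEM@13 WB@14
I5 mul r1 <- r4,r3: IF@9 ID@12 stall=2 (RAW on I4.r4 (WB@14)) EX@15 MEM@16 WB@17

Answer: 5 8 9 11 14 17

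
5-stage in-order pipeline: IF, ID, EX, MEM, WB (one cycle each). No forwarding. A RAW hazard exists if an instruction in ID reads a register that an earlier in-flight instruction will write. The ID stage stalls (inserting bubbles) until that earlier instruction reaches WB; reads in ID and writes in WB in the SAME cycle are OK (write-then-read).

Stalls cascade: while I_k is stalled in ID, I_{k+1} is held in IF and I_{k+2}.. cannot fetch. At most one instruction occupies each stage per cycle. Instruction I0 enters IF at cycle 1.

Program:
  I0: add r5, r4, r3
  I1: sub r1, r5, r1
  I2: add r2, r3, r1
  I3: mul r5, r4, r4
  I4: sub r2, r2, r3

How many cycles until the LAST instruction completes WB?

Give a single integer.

Answer: 14

Derivation:
I0 add r5 <- r4,r3: IF@1 ID@2 stall=0 (-) EX@3 MEM@4 WB@5
I1 sub r1 <- r5,r1: IF@2 ID@3 stall=2 (RAW on I0.r5 (WB@5)) EX@6 MEM@7 WB@8
I2 add r2 <- r3,r1: IF@3 ID@6 stall=2 (RAW on I1.r1 (WB@8)) EX@9 MEM@10 WB@11
I3 mul r5 <- r4,r4: IF@6 ID@9 stall=0 (-) EX@10 MEM@11 WB@12
I4 sub r2 <- r2,r3: IF@9 ID@10 stall=1 (RAW on I2.r2 (WB@11)) EX@12 MEM@13 WB@14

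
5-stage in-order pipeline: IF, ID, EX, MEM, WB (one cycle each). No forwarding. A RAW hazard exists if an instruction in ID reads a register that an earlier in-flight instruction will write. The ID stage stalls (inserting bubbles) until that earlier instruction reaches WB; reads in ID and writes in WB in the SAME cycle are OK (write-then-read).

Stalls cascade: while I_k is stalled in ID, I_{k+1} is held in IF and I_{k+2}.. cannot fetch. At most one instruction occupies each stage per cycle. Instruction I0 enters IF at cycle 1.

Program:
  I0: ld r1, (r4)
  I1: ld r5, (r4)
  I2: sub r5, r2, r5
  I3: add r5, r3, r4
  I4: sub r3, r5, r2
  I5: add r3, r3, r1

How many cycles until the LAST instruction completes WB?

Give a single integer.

Answer: 16

Derivation:
I0 ld r1 <- r4: IF@1 ID@2 stall=0 (-) EX@3 MEM@4 WB@5
I1 ld r5 <- r4: IF@2 ID@3 stall=0 (-) EX@4 MEM@5 WB@6
I2 sub r5 <- r2,r5: IF@3 ID@4 stall=2 (RAW on I1.r5 (WB@6)) EX@7 MEM@8 WB@9
I3 add r5 <- r3,r4: IF@4 ID@7 stall=0 (-) EX@8 MEM@9 WB@10
I4 sub r3 <- r5,r2: IF@7 ID@8 stall=2 (RAW on I3.r5 (WB@10)) EX@11 MEM@12 WB@13
I5 add r3 <- r3,r1: IF@8 ID@11 stall=2 (RAW on I4.r3 (WB@13)) EX@14 MEM@15 WB@16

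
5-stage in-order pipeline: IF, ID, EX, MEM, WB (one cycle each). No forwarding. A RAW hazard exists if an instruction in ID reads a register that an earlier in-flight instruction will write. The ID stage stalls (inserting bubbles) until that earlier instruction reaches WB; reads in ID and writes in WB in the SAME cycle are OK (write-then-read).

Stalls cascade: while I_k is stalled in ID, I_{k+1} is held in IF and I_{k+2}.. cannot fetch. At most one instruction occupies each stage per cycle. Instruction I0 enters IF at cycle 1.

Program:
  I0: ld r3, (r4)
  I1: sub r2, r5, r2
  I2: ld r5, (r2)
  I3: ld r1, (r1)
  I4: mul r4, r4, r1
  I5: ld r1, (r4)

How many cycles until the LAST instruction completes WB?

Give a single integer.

Answer: 16

Derivation:
I0 ld r3 <- r4: IF@1 ID@2 stall=0 (-) EX@3 MEM@4 WB@5
I1 sub r2 <- r5,r2: IF@2 ID@3 stall=0 (-) EX@4 MEM@5 WB@6
I2 ld r5 <- r2: IF@3 ID@4 stall=2 (RAW on I1.r2 (WB@6)) EX@7 MEM@8 WB@9
I3 ld r1 <- r1: IF@4 ID@7 stall=0 (-) EX@8 MEM@9 WB@10
I4 mul r4 <- r4,r1: IF@7 ID@8 stall=2 (RAW on I3.r1 (WB@10)) EX@11 MEM@12 WB@13
I5 ld r1 <- r4: IF@8 ID@11 stall=2 (RAW on I4.r4 (WB@13)) EX@14 MEM@15 WB@16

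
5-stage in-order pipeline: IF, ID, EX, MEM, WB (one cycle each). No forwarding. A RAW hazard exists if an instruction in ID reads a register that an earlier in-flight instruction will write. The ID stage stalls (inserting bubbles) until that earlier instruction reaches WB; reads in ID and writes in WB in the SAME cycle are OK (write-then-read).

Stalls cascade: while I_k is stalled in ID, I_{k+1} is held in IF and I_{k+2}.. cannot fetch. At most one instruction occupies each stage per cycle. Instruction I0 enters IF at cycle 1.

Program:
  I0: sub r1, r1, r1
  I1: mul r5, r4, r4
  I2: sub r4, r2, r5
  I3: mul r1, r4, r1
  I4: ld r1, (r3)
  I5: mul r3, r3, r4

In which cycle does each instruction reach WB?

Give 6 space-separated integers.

I0 sub r1 <- r1,r1: IF@1 ID@2 stall=0 (-) EX@3 MEM@4 WB@5
I1 mul r5 <- r4,r4: IF@2 ID@3 stall=0 (-) EX@4 MEM@5 WB@6
I2 sub r4 <- r2,r5: IF@3 ID@4 stall=2 (RAW on I1.r5 (WB@6)) EX@7 MEM@8 WB@9
I3 mul r1 <- r4,r1: IF@4 ID@7 stall=2 (RAW on I2.r4 (WB@9)) EX@10 MEM@11 WB@12
I4 ld r1 <- r3: IF@7 ID@10 stall=0 (-) EX@11 MEM@12 WB@13
I5 mul r3 <- r3,r4: IF@10 ID@11 stall=0 (-) EX@12 MEM@13 WB@14

Answer: 5 6 9 12 13 14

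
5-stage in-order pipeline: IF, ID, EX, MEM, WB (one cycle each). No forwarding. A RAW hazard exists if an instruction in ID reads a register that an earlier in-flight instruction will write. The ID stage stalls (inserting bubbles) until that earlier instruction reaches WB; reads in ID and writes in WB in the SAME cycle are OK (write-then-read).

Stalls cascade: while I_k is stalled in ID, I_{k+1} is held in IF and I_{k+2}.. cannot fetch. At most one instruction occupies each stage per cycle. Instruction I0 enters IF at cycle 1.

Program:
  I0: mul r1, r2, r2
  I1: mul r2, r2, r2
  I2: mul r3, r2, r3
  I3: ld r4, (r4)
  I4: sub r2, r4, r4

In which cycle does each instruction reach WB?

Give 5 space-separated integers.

Answer: 5 6 9 10 13

Derivation:
I0 mul r1 <- r2,r2: IF@1 ID@2 stall=0 (-) EX@3 MEM@4 WB@5
I1 mul r2 <- r2,r2: IF@2 ID@3 stall=0 (-) EX@4 MEM@5 WB@6
I2 mul r3 <- r2,r3: IF@3 ID@4 stall=2 (RAW on I1.r2 (WB@6)) EX@7 MEM@8 WB@9
I3 ld r4 <- r4: IF@4 ID@7 stall=0 (-) EX@8 MEM@9 WB@10
I4 sub r2 <- r4,r4: IF@7 ID@8 stall=2 (RAW on I3.r4 (WB@10)) EX@11 MEM@12 WB@13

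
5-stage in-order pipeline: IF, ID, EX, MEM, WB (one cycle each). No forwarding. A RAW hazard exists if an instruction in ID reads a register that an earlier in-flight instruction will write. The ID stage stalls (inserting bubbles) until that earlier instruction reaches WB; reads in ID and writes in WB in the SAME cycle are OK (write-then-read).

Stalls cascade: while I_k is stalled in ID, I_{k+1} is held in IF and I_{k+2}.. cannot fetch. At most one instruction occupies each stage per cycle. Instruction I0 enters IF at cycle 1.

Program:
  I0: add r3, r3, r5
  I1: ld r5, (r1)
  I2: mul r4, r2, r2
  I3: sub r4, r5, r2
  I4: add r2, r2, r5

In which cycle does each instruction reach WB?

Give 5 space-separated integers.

I0 add r3 <- r3,r5: IF@1 ID@2 stall=0 (-) EX@3 MEM@4 WB@5
I1 ld r5 <- r1: IF@2 ID@3 stall=0 (-) EX@4 MEM@5 WB@6
I2 mul r4 <- r2,r2: IF@3 ID@4 stall=0 (-) EX@5 MEM@6 WB@7
I3 sub r4 <- r5,r2: IF@4 ID@5 stall=1 (RAW on I1.r5 (WB@6)) EX@7 MEM@8 WB@9
I4 add r2 <- r2,r5: IF@5 ID@7 stall=0 (-) EX@8 MEM@9 WB@10

Answer: 5 6 7 9 10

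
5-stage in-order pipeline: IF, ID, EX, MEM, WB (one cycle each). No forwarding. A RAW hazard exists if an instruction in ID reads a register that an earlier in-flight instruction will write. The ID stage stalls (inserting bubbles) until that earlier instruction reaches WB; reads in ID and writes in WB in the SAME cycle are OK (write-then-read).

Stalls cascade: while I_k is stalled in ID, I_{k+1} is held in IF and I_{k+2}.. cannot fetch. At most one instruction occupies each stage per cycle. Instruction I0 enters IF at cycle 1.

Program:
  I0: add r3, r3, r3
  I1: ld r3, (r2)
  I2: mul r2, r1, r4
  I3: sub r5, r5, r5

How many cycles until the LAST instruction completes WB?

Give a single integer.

I0 add r3 <- r3,r3: IF@1 ID@2 stall=0 (-) EX@3 MEM@4 WB@5
I1 ld r3 <- r2: IF@2 ID@3 stall=0 (-) EX@4 MEM@5 WB@6
I2 mul r2 <- r1,r4: IF@3 ID@4 stall=0 (-) EX@5 MEM@6 WB@7
I3 sub r5 <- r5,r5: IF@4 ID@5 stall=0 (-) EX@6 MEM@7 WB@8

Answer: 8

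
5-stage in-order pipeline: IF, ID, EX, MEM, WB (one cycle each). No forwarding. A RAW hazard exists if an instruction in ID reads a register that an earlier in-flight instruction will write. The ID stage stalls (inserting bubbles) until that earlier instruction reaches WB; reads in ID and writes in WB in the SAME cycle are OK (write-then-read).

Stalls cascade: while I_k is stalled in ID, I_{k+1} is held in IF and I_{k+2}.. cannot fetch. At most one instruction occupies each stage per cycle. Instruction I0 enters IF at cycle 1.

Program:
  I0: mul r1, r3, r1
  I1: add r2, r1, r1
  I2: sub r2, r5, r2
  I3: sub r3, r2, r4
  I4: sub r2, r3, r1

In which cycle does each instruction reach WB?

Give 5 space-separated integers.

Answer: 5 8 11 14 17

Derivation:
I0 mul r1 <- r3,r1: IF@1 ID@2 stall=0 (-) EX@3 MEM@4 WB@5
I1 add r2 <- r1,r1: IF@2 ID@3 stall=2 (RAW on I0.r1 (WB@5)) EX@6 MEM@7 WB@8
I2 sub r2 <- r5,r2: IF@3 ID@6 stall=2 (RAW on I1.r2 (WB@8)) EX@9 MEM@10 WB@11
I3 sub r3 <- r2,r4: IF@6 ID@9 stall=2 (RAW on I2.r2 (WB@11)) EX@12 MEM@13 WB@14
I4 sub r2 <- r3,r1: IF@9 ID@12 stall=2 (RAW on I3.r3 (WB@14)) EX@15 MEM@16 WB@17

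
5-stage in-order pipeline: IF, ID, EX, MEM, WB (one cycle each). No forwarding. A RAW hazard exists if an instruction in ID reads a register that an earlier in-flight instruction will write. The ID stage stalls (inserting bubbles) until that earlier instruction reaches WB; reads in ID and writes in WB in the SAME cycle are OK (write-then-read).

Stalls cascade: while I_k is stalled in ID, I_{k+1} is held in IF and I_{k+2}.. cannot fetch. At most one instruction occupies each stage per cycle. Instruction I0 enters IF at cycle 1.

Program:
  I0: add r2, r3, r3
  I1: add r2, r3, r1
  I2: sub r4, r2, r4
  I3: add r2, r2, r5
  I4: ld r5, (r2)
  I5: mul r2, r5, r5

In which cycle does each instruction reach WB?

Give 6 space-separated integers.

I0 add r2 <- r3,r3: IF@1 ID@2 stall=0 (-) EX@3 MEM@4 WB@5
I1 add r2 <- r3,r1: IF@2 ID@3 stall=0 (-) EX@4 MEM@5 WB@6
I2 sub r4 <- r2,r4: IF@3 ID@4 stall=2 (RAW on I1.r2 (WB@6)) EX@7 MEM@8 WB@9
I3 add r2 <- r2,r5: IF@4 ID@7 stall=0 (-) EX@8 MEM@9 WB@10
I4 ld r5 <- r2: IF@7 ID@8 stall=2 (RAW on I3.r2 (WB@10)) EX@11 MEM@12 WB@13
I5 mul r2 <- r5,r5: IF@8 ID@11 stall=2 (RAW on I4.r5 (WB@13)) EX@14 MEM@15 WB@16

Answer: 5 6 9 10 13 16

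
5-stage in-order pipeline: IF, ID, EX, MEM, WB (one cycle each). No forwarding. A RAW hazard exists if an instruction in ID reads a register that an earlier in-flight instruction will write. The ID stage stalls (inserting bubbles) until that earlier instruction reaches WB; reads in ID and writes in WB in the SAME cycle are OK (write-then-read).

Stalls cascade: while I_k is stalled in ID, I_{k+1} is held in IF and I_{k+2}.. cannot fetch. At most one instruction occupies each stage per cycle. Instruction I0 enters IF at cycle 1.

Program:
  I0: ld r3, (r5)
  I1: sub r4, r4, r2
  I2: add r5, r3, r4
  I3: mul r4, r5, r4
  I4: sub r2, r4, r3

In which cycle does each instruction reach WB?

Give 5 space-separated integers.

I0 ld r3 <- r5: IF@1 ID@2 stall=0 (-) EX@3 MEM@4 WB@5
I1 sub r4 <- r4,r2: IF@2 ID@3 stall=0 (-) EX@4 MEM@5 WB@6
I2 add r5 <- r3,r4: IF@3 ID@4 stall=2 (RAW on I1.r4 (WB@6)) EX@7 MEM@8 WB@9
I3 mul r4 <- r5,r4: IF@4 ID@7 stall=2 (RAW on I2.r5 (WB@9)) EX@10 MEM@11 WB@12
I4 sub r2 <- r4,r3: IF@7 ID@10 stall=2 (RAW on I3.r4 (WB@12)) EX@13 MEM@14 WB@15

Answer: 5 6 9 12 15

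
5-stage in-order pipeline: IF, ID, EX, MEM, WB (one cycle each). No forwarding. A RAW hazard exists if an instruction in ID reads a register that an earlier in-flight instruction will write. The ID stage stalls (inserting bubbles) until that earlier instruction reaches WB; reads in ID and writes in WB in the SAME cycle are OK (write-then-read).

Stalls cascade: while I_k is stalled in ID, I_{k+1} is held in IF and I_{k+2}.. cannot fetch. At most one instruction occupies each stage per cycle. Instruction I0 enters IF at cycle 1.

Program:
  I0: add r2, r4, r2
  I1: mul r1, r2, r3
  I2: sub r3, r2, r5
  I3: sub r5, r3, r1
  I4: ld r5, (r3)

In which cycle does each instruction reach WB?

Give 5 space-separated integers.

Answer: 5 8 9 12 13

Derivation:
I0 add r2 <- r4,r2: IF@1 ID@2 stall=0 (-) EX@3 MEM@4 WB@5
I1 mul r1 <- r2,r3: IF@2 ID@3 stall=2 (RAW on I0.r2 (WB@5)) EX@6 MEM@7 WB@8
I2 sub r3 <- r2,r5: IF@3 ID@6 stall=0 (-) EX@7 MEM@8 WB@9
I3 sub r5 <- r3,r1: IF@6 ID@7 stall=2 (RAW on I2.r3 (WB@9)) EX@10 MEM@11 WB@12
I4 ld r5 <- r3: IF@7 ID@10 stall=0 (-) EX@11 MEM@12 WB@13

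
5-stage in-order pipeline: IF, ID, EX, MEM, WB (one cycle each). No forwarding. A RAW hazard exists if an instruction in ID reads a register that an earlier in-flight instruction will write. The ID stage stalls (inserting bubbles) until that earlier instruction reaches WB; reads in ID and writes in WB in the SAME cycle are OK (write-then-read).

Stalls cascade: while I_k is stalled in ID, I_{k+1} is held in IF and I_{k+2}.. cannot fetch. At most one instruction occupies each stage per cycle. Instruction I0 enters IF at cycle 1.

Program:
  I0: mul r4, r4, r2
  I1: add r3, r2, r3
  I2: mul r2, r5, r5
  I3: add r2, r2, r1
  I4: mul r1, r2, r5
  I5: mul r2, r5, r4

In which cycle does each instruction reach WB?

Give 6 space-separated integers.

I0 mul r4 <- r4,r2: IF@1 ID@2 stall=0 (-) EX@3 MEM@4 WB@5
I1 add r3 <- r2,r3: IF@2 ID@3 stall=0 (-) EX@4 MEM@5 WB@6
I2 mul r2 <- r5,r5: IF@3 ID@4 stall=0 (-) EX@5 MEM@6 WB@7
I3 add r2 <- r2,r1: IF@4 ID@5 stall=2 (RAW on I2.r2 (WB@7)) EX@8 MEM@9 WB@10
I4 mul r1 <- r2,r5: IF@5 ID@8 stall=2 (RAW on I3.r2 (WB@10)) EX@11 MEM@12 WB@13
I5 mul r2 <- r5,r4: IF@8 ID@11 stall=0 (-) EX@12 MEM@13 WB@14

Answer: 5 6 7 10 13 14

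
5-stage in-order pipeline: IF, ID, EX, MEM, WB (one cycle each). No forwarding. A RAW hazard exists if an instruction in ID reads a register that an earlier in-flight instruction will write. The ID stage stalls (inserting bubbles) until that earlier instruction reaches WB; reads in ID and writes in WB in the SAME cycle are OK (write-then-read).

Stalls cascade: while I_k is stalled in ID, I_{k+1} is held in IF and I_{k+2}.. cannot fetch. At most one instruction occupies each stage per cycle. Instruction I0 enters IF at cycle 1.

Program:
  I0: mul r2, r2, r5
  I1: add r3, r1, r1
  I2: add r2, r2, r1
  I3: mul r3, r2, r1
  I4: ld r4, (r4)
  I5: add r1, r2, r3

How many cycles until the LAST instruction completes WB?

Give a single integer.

I0 mul r2 <- r2,r5: IF@1 ID@2 stall=0 (-) EX@3 MEM@4 WB@5
I1 add r3 <- r1,r1: IF@2 ID@3 stall=0 (-) EX@4 MEM@5 WB@6
I2 add r2 <- r2,r1: IF@3 ID@4 stall=1 (RAW on I0.r2 (WB@5)) EX@6 MEM@7 WB@8
I3 mul r3 <- r2,r1: IF@4 ID@6 stall=2 (RAW on I2.r2 (WB@8)) EX@9 MEM@10 WB@11
I4 ld r4 <- r4: IF@6 ID@9 stall=0 (-) EX@10 MEM@11 WB@12
I5 add r1 <- r2,r3: IF@9 ID@10 stall=1 (RAW on I3.r3 (WB@11)) EX@12 MEM@13 WB@14

Answer: 14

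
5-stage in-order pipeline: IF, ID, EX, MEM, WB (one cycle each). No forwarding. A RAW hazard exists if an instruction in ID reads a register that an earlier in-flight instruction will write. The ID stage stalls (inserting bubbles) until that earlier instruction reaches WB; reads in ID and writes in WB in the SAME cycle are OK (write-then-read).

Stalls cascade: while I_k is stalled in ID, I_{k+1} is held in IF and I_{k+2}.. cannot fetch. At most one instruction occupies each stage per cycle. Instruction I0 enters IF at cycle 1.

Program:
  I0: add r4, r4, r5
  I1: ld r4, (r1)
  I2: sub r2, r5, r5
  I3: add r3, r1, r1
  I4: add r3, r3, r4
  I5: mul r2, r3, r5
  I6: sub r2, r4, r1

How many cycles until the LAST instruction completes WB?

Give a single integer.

Answer: 15

Derivation:
I0 add r4 <- r4,r5: IF@1 ID@2 stall=0 (-) EX@3 MEM@4 WB@5
I1 ld r4 <- r1: IF@2 ID@3 stall=0 (-) EX@4 MEM@5 WB@6
I2 sub r2 <- r5,r5: IF@3 ID@4 stall=0 (-) EX@5 MEM@6 WB@7
I3 add r3 <- r1,r1: IF@4 ID@5 stall=0 (-) EX@6 MEM@7 WB@8
I4 add r3 <- r3,r4: IF@5 ID@6 stall=2 (RAW on I3.r3 (WB@8)) EX@9 MEM@10 WB@11
I5 mul r2 <- r3,r5: IF@6 ID@9 stall=2 (RAW on I4.r3 (WB@11)) EX@12 MEM@13 WB@14
I6 sub r2 <- r4,r1: IF@9 ID@12 stall=0 (-) EX@13 MEM@14 WB@15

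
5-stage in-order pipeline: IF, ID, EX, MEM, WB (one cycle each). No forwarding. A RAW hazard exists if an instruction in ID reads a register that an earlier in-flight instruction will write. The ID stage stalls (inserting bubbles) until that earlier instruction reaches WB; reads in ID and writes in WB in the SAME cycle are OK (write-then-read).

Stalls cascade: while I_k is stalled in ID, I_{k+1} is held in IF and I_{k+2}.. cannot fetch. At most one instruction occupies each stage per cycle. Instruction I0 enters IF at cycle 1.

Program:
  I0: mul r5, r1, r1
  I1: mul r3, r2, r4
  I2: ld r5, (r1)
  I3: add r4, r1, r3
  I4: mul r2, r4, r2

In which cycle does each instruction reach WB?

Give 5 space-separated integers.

I0 mul r5 <- r1,r1: IF@1 ID@2 stall=0 (-) EX@3 MEM@4 WB@5
I1 mul r3 <- r2,r4: IF@2 ID@3 stall=0 (-) EX@4 MEM@5 WB@6
I2 ld r5 <- r1: IF@3 ID@4 stall=0 (-) EX@5 MEM@6 WB@7
I3 add r4 <- r1,r3: IF@4 ID@5 stall=1 (RAW on I1.r3 (WB@6)) EX@7 MEM@8 WB@9
I4 mul r2 <- r4,r2: IF@5 ID@7 stall=2 (RAW on I3.r4 (WB@9)) EX@10 MEM@11 WB@12

Answer: 5 6 7 9 12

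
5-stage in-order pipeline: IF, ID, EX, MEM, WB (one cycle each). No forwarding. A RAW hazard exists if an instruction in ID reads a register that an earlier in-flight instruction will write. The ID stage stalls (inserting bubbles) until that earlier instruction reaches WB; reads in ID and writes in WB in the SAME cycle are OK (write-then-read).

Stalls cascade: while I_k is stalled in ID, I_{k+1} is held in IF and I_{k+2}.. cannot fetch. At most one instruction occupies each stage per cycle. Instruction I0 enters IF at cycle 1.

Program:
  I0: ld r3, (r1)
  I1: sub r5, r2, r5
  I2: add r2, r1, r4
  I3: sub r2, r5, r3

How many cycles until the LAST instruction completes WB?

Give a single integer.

I0 ld r3 <- r1: IF@1 ID@2 stall=0 (-) EX@3 MEM@4 WB@5
I1 sub r5 <- r2,r5: IF@2 ID@3 stall=0 (-) EX@4 MEM@5 WB@6
I2 add r2 <- r1,r4: IF@3 ID@4 stall=0 (-) EX@5 MEM@6 WB@7
I3 sub r2 <- r5,r3: IF@4 ID@5 stall=1 (RAW on I1.r5 (WB@6)) EX@7 MEM@8 WB@9

Answer: 9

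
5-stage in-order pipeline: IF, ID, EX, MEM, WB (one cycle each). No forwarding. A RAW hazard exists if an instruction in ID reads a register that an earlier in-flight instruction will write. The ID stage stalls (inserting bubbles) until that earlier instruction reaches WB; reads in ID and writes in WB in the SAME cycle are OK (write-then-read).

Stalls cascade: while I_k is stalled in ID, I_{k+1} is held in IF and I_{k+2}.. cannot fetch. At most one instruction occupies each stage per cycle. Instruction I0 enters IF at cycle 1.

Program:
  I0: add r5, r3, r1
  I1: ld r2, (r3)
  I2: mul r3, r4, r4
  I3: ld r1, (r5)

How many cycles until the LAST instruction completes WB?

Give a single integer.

I0 add r5 <- r3,r1: IF@1 ID@2 stall=0 (-) EX@3 MEM@4 WB@5
I1 ld r2 <- r3: IF@2 ID@3 stall=0 (-) EX@4 MEM@5 WB@6
I2 mul r3 <- r4,r4: IF@3 ID@4 stall=0 (-) EX@5 MEM@6 WB@7
I3 ld r1 <- r5: IF@4 ID@5 stall=0 (-) EX@6 MEM@7 WB@8

Answer: 8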